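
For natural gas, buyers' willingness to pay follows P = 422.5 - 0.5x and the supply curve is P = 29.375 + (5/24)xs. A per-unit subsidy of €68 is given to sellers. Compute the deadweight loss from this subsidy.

Pre-subsidy: 422.5 - 0.5x = 29.375 + (5/24)x gives x* = 555 and P* = 145.
With the subsidy, sellers receive Ps = Pb + 68 for each unit, where Pb is the price buyers pay.
On the curves, Pb = 422.5 - 0.5x and Ps = 29.375 + (5/24)x; the wedge Ps − Pb = 68 gives 29.375 + (5/24)x − (422.5 - 0.5x) = 68, so x' = 651.
Then Pb = 422.5 − 0.5·651 = 97 and Ps = 29.375 + (5/24)·651 = 165.
The subsidy expands output by 651 − 555 = 96 past the efficient level; on those units the gap between marginal cost and willingness to pay runs from 0 up to 68.
DWL = ½ × 68 × 96 = 3264.

Deadweight loss = €3264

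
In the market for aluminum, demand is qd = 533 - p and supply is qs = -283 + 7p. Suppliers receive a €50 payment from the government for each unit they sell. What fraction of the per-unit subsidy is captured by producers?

Producer share = 0.125

Pre-subsidy: 533 - p = -283 + 7p gives p* = 102, q* = 431.
With the subsidy, sellers receive ps = pb + 50 for each unit, where pb is the price buyers pay.
Supply in terms of pb becomes qs = -283 + 7(pb + 50) = 67 + 7pb. Setting this equal to demand: 533 - pb = 67 + 7pb, so pb = 58.25.
Sellers receive ps = 58.25 + 50 = 108.25; q' = 533 − 1·58.25 = 474.75.
Buyers' price falls by p* − pb = 102 − 58.25 = 43.75; sellers' price rises by ps − p* = 108.25 − 102 = 6.25.
So producers capture 6.25/50 = 0.125 of each unit of subsidy.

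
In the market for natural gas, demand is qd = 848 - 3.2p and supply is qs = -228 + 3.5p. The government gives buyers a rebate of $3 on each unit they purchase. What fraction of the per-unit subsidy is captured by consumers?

Pre-subsidy: 848 - 3.2p = -228 + 3.5p gives p* = 10760/67, q* = 22384/67.
With the rebate, buyers effectively pay pb = ps − 3, where ps is the price sellers receive.
Demand in terms of ps becomes qd = 848 − 3.2(ps − 3) = 857.6 - 3.2ps. Setting this equal to supply: 857.6 - 3.2ps = -228 + 3.5ps, so ps = 10856/67.
Buyers pay pb = 10856/67 − 3 = 10655/67; q' = -228 + 3.5·(10856/67) = 22720/67.
Buyers' price falls by p* − pb = 10760/67 − 10655/67 = 105/67; sellers' price rises by ps − p* = 10856/67 − 10760/67 = 96/67.
So consumers capture (105/67)/3 = 35/67 of each unit of subsidy.

Consumer share = 35/67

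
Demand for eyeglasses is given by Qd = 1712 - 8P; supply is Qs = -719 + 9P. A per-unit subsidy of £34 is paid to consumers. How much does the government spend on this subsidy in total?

Pre-subsidy: 1712 - 8P = -719 + 9P gives P* = 143, Q* = 568.
With the rebate, buyers effectively pay Pb = Ps − 34, where Ps is the price sellers receive.
Demand in terms of Ps becomes Qd = 1712 − 8(Ps − 34) = 1984 - 8Ps. Setting this equal to supply: 1984 - 8Ps = -719 + 9Ps, so Ps = 159.
Buyers pay Pb = 159 − 34 = 125; Q' = -719 + 9·159 = 712.
Government outlay = subsidy × quantity = 34 × 712 = 24208.

Government cost = £24208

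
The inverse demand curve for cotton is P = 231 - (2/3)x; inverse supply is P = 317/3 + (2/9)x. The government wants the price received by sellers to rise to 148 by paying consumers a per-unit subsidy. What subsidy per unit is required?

Required subsidy s = 44 per unit

At a seller price of 148, quantity supplied is -475.5 + 4.5·148 = 190.5.
Buyers absorb 190.5 only when they pay Pb = 231 − (2/3)·190.5 = 104.
s = Ps − Pb = 148 − 104 = 44.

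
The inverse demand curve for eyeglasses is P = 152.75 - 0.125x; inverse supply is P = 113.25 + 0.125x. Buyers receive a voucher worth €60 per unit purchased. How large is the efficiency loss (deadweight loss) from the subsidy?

Deadweight loss = €7200

Pre-subsidy: 152.75 - 0.125x = 113.25 + 0.125x gives x* = 158 and P* = 133.
With the rebate, buyers effectively pay Pb = Ps − 60, where Ps is the price sellers receive.
On the curves, Pb = 152.75 - 0.125x and Ps = 113.25 + 0.125x; the wedge Ps − Pb = 60 gives 113.25 + 0.125x − (152.75 - 0.125x) = 60, so x' = 398.
Then Pb = 152.75 − 0.125·398 = 103 and Ps = 113.25 + 0.125·398 = 163.
The subsidy expands output by 398 − 158 = 240 past the efficient level; on those units the gap between marginal cost and willingness to pay runs from 0 up to 60.
DWL = ½ × 60 × 240 = 7200.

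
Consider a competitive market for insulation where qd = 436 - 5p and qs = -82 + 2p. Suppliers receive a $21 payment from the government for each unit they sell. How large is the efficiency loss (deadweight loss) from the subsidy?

Pre-subsidy: 436 - 5p = -82 + 2p gives p* = 74, q* = 66.
With the subsidy, sellers receive ps = pb + 21 for each unit, where pb is the price buyers pay.
Supply in terms of pb becomes qs = -82 + 2(pb + 21) = -40 + 2pb. Setting this equal to demand: 436 - 5pb = -40 + 2pb, so pb = 68.
Sellers receive ps = 68 + 21 = 89; q' = 436 − 5·68 = 96.
The subsidy expands output by 96 − 66 = 30 past the efficient level; on those units the gap between marginal cost and willingness to pay runs from 0 up to 21.
DWL = ½ × 21 × 30 = 315.

Deadweight loss = $315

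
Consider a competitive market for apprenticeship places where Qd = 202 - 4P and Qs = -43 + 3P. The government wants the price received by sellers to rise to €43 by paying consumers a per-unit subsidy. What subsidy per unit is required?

At a seller price of 43, quantity supplied is -43 + 3·43 = 86.
Buyers absorb 86 only when they pay Pb with 202 − 4·Pb = 86, i.e. Pb = 29.
s = Ps − Pb = 43 − 29 = 14.

Required subsidy s = €14 per unit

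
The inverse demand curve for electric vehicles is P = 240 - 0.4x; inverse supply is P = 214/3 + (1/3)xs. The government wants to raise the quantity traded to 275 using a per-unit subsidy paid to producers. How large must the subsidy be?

At x = 275, from the demand curve buyers pay Pb = 240 − 0.4·275 = 130; from the supply curve sellers need Ps = 214/3 + (1/3)·275 = 163.
The subsidy must fill the gap: s = Ps − Pb = 163 − 130 = 33.

Required subsidy s = 33 per unit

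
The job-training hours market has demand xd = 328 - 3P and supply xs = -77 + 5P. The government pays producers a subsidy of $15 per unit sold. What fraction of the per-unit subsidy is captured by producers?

Producer share = 0.375

Pre-subsidy: 328 - 3P = -77 + 5P gives P* = 50.625, x* = 176.125.
With the subsidy, sellers receive Ps = Pb + 15 for each unit, where Pb is the price buyers pay.
Supply in terms of Pb becomes xs = -77 + 5(Pb + 15) = -2 + 5Pb. Setting this equal to demand: 328 - 3Pb = -2 + 5Pb, so Pb = 41.25.
Sellers receive Ps = 41.25 + 15 = 56.25; x' = 328 − 3·41.25 = 204.25.
Buyers' price falls by P* − Pb = 50.625 − 41.25 = 9.375; sellers' price rises by Ps − P* = 56.25 − 50.625 = 5.625.
So producers capture 5.625/15 = 0.375 of each unit of subsidy.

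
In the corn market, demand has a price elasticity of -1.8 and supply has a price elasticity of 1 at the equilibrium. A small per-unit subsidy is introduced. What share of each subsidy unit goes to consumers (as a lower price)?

Consumer share = 5/14

For a small subsidy around the equilibrium, the benefit split depends on the relative slopes, which at a point are proportional to the elasticities.
Buyer share = εs/(εs + |εd|) = 1/(1 + 1.8) = 5/14; seller share = |εd|/(εs + |εd|) = 9/14.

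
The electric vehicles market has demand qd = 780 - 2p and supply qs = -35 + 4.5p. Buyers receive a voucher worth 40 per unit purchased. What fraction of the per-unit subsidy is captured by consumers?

Consumer share = 9/13

Pre-subsidy: 780 - 2p = -35 + 4.5p gives p* = 1630/13, q* = 6880/13.
With the rebate, buyers effectively pay pb = ps − 40, where ps is the price sellers receive.
Demand in terms of ps becomes qd = 780 − 2(ps − 40) = 860 - 2ps. Setting this equal to supply: 860 - 2ps = -35 + 4.5ps, so ps = 1790/13.
Buyers pay pb = 1790/13 − 40 = 1270/13; q' = -35 + 4.5·(1790/13) = 7600/13.
Buyers' price falls by p* − pb = 1630/13 − 1270/13 = 360/13; sellers' price rises by ps − p* = 1790/13 − 1630/13 = 160/13.
So consumers capture (360/13)/40 = 9/13 of each unit of subsidy.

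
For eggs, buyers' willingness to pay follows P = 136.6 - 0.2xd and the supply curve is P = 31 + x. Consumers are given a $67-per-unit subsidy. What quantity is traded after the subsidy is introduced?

x' = 863/6

Pre-subsidy: 136.6 - 0.2x = 31 + x gives x* = 88 and P* = 119.
With the rebate, buyers effectively pay Pb = Ps − 67, where Ps is the price sellers receive.
On the curves, Pb = 136.6 - 0.2x and Ps = 31 + x; the wedge Ps − Pb = 67 gives 31 + x − (136.6 - 0.2x) = 67, so x' = 863/6.
Then Pb = 136.6 − 0.2·(863/6) = 647/6 and Ps = 31 + 1·(863/6) = 1049/6.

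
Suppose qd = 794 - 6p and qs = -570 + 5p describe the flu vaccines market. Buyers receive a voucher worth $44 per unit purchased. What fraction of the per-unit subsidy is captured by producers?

Pre-subsidy: 794 - 6p = -570 + 5p gives p* = 124, q* = 50.
With the rebate, buyers effectively pay pb = ps − 44, where ps is the price sellers receive.
Demand in terms of ps becomes qd = 794 − 6(ps − 44) = 1058 - 6ps. Setting this equal to supply: 1058 - 6ps = -570 + 5ps, so ps = 148.
Buyers pay pb = 148 − 44 = 104; q' = -570 + 5·148 = 170.
Buyers' price falls by p* − pb = 124 − 104 = 20; sellers' price rises by ps − p* = 148 − 124 = 24.
So producers capture 24/44 = 6/11 of each unit of subsidy.

Producer share = 6/11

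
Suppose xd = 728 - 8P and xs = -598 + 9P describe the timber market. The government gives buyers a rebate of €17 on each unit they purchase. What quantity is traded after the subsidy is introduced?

Pre-subsidy: 728 - 8P = -598 + 9P gives P* = 78, x* = 104.
With the rebate, buyers effectively pay Pb = Ps − 17, where Ps is the price sellers receive.
Demand in terms of Ps becomes xd = 728 − 8(Ps − 17) = 864 - 8Ps. Setting this equal to supply: 864 - 8Ps = -598 + 9Ps, so Ps = 86.
Buyers pay Pb = 86 − 17 = 69; x' = -598 + 9·86 = 176.

x' = 176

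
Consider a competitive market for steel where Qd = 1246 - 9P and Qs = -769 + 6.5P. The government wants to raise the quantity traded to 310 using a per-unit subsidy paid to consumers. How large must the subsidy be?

Required subsidy s = 62 per unit

At Q = 310, invert demand for the buyer price: Pb = (1246 − 310)/9 = 104; invert supply for the seller price: Ps = (310 − (-769))/6.5 = 166.
The subsidy must fill the gap: s = Ps − Pb = 166 − 104 = 62.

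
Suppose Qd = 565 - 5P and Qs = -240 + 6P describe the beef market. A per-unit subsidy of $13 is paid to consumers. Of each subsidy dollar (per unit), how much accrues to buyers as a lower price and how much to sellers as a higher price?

Pre-subsidy: 565 - 5P = -240 + 6P gives P* = 805/11, Q* = 2190/11.
With the rebate, buyers effectively pay Pb = Ps − 13, where Ps is the price sellers receive.
Demand in terms of Ps becomes Qd = 565 − 5(Ps − 13) = 630 - 5Ps. Setting this equal to supply: 630 - 5Ps = -240 + 6Ps, so Ps = 870/11.
Buyers pay Pb = 870/11 − 13 = 727/11; Q' = -240 + 6·(870/11) = 2580/11.
Buyers' price falls by P* − Pb = 805/11 − 727/11 = 78/11; sellers' price rises by Ps − P* = 870/11 − 805/11 = 65/11.

Buyers gain 78/11 per unit; sellers gain 65/11 per unit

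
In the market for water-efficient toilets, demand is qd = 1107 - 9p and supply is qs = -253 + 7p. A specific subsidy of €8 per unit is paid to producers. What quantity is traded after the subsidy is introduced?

Pre-subsidy: 1107 - 9p = -253 + 7p gives p* = 85, q* = 342.
With the subsidy, sellers receive ps = pb + 8 for each unit, where pb is the price buyers pay.
Supply in terms of pb becomes qs = -253 + 7(pb + 8) = -197 + 7pb. Setting this equal to demand: 1107 - 9pb = -197 + 7pb, so pb = 81.5.
Sellers receive ps = 81.5 + 8 = 89.5; q' = 1107 − 9·81.5 = 373.5.

q' = 373.5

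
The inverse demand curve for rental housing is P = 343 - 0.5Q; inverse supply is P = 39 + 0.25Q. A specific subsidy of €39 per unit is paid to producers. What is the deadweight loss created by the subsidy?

Deadweight loss = €1014

Pre-subsidy: 343 - 0.5Q = 39 + 0.25Q gives Q* = 1216/3 and P* = 421/3.
With the subsidy, sellers receive Ps = Pb + 39 for each unit, where Pb is the price buyers pay.
On the curves, Pb = 343 - 0.5Q and Ps = 39 + 0.25Q; the wedge Ps − Pb = 39 gives 39 + 0.25Q − (343 - 0.5Q) = 39, so Q' = 1372/3.
Then Pb = 343 − 0.5·(1372/3) = 343/3 and Ps = 39 + 0.25·(1372/3) = 460/3.
The subsidy expands output by 1372/3 − 1216/3 = 52 past the efficient level; on those units the gap between marginal cost and willingness to pay runs from 0 up to 39.
DWL = ½ × 39 × 52 = 1014.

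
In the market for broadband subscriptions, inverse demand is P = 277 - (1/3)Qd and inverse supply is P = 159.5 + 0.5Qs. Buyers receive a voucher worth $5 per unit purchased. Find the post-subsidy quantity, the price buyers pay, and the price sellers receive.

Q' = 147; buyers pay $228; sellers receive $233

Pre-subsidy: 277 - (1/3)Q = 159.5 + 0.5Q gives Q* = 141 and P* = 230.
With the rebate, buyers effectively pay Pb = Ps − 5, where Ps is the price sellers receive.
On the curves, Pb = 277 - (1/3)Q and Ps = 159.5 + 0.5Q; the wedge Ps − Pb = 5 gives 159.5 + 0.5Q − (277 - (1/3)Q) = 5, so Q' = 147.
Then Pb = 277 − (1/3)·147 = 228 and Ps = 159.5 + 0.5·147 = 233.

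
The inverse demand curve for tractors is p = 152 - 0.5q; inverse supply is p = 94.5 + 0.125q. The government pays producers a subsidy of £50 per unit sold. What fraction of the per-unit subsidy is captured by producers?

Producer share = 0.2

Pre-subsidy: 152 - 0.5q = 94.5 + 0.125q gives q* = 92 and p* = 106.
With the subsidy, sellers receive ps = pb + 50 for each unit, where pb is the price buyers pay.
On the curves, pb = 152 - 0.5q and ps = 94.5 + 0.125q; the wedge ps − pb = 50 gives 94.5 + 0.125q − (152 - 0.5q) = 50, so q' = 172.
Then pb = 152 − 0.5·172 = 66 and ps = 94.5 + 0.125·172 = 116.
Buyers' price falls by p* − pb = 106 − 66 = 40; sellers' price rises by ps − p* = 116 − 106 = 10.
So producers capture 10/50 = 0.2 of each unit of subsidy.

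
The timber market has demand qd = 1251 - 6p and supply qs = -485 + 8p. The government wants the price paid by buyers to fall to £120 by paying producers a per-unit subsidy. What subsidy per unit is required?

At a buyer price of 120, quantity demanded is 1251 − 6·120 = 531.
Sellers supply 531 only when they receive ps with -485 + 8·ps = 531, i.e. ps = 127.
s = ps − pb = 127 − 120 = 7.

Required subsidy s = £7 per unit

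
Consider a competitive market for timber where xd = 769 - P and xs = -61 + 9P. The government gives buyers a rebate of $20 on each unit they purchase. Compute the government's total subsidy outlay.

Pre-subsidy: 769 - P = -61 + 9P gives P* = 83, x* = 686.
With the rebate, buyers effectively pay Pb = Ps − 20, where Ps is the price sellers receive.
Demand in terms of Ps becomes xd = 769 − 1(Ps − 20) = 789 - Ps. Setting this equal to supply: 789 - Ps = -61 + 9Ps, so Ps = 85.
Buyers pay Pb = 85 − 20 = 65; x' = -61 + 9·85 = 704.
Government outlay = subsidy × quantity = 20 × 704 = 14080.

Government cost = $14080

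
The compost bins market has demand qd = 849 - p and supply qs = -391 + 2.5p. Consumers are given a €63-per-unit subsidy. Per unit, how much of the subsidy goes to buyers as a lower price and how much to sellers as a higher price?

Pre-subsidy: 849 - p = -391 + 2.5p gives p* = 2480/7, q* = 3463/7.
With the rebate, buyers effectively pay pb = ps − 63, where ps is the price sellers receive.
Demand in terms of ps becomes qd = 849 − 1(ps − 63) = 912 - ps. Setting this equal to supply: 912 - ps = -391 + 2.5ps, so ps = 2606/7.
Buyers pay pb = 2606/7 − 63 = 2165/7; q' = -391 + 2.5·(2606/7) = 3778/7.
Buyers' price falls by p* − pb = 2480/7 − 2165/7 = 45; sellers' price rises by ps − p* = 2606/7 − 2480/7 = 18.

Buyers gain €45 per unit; sellers gain €18 per unit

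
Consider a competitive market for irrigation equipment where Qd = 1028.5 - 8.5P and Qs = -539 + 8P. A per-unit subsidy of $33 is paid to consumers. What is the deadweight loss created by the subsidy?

Deadweight loss = $2244

Pre-subsidy: 1028.5 - 8.5P = -539 + 8P gives P* = 95, Q* = 221.
With the rebate, buyers effectively pay Pb = Ps − 33, where Ps is the price sellers receive.
Demand in terms of Ps becomes Qd = 1028.5 − 8.5(Ps − 33) = 1309 - 8.5Ps. Setting this equal to supply: 1309 - 8.5Ps = -539 + 8Ps, so Ps = 112.
Buyers pay Pb = 112 − 33 = 79; Q' = -539 + 8·112 = 357.
The subsidy expands output by 357 − 221 = 136 past the efficient level; on those units the gap between marginal cost and willingness to pay runs from 0 up to 33.
DWL = ½ × 33 × 136 = 2244.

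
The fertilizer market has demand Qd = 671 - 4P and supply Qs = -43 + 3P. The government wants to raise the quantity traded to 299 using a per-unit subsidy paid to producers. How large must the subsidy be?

Required subsidy s = 21 per unit

At Q = 299, invert demand for the buyer price: Pb = (671 − 299)/4 = 93; invert supply for the seller price: Ps = (299 − (-43))/3 = 114.
The subsidy must fill the gap: s = Ps − Pb = 114 − 93 = 21.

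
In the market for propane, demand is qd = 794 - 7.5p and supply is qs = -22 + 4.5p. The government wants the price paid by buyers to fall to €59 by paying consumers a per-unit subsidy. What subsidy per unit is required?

At a buyer price of 59, quantity demanded is 794 − 7.5·59 = 351.5.
Sellers supply 351.5 only when they receive ps with -22 + 4.5·ps = 351.5, i.e. ps = 83.
s = ps − pb = 83 − 59 = 24.

Required subsidy s = €24 per unit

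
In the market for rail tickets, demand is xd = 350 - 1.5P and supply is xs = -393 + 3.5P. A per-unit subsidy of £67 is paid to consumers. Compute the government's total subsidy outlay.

Pre-subsidy: 350 - 1.5P = -393 + 3.5P gives P* = 148.6, x* = 127.1.
With the rebate, buyers effectively pay Pb = Ps − 67, where Ps is the price sellers receive.
Demand in terms of Ps becomes xd = 350 − 1.5(Ps − 67) = 450.5 - 1.5Ps. Setting this equal to supply: 450.5 - 1.5Ps = -393 + 3.5Ps, so Ps = 168.7.
Buyers pay Pb = 168.7 − 67 = 101.7; x' = -393 + 3.5·168.7 = 197.45.
Government outlay = subsidy × quantity = 67 × 197.45 = 13229.15.

Government cost = £13229.15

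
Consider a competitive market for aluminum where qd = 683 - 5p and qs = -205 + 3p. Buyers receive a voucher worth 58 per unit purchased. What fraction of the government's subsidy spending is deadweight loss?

DWL / government spending = 435/1894

Pre-subsidy: 683 - 5p = -205 + 3p gives p* = 111, q* = 128.
With the rebate, buyers effectively pay pb = ps − 58, where ps is the price sellers receive.
Demand in terms of ps becomes qd = 683 − 5(ps − 58) = 973 - 5ps. Setting this equal to supply: 973 - 5ps = -205 + 3ps, so ps = 147.25.
Buyers pay pb = 147.25 − 58 = 89.25; q' = -205 + 3·147.25 = 236.75.
ΔCS = ½(128 + 236.75)(111 − 89.25) = 3966.65625; ΔPS = ½(128 + 236.75)(147.25 − 111) = 6611.09375.
Government spending = 58 × 236.75 = 13731.5.
DWL = ½ × 58 × (236.75 − 128) = 3153.75; fraction = 3153.75 / 13731.5 = 435/1894.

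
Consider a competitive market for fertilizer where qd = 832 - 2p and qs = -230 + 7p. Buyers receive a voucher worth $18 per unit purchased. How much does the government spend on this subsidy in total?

Government cost = $11232

Pre-subsidy: 832 - 2p = -230 + 7p gives p* = 118, q* = 596.
With the rebate, buyers effectively pay pb = ps − 18, where ps is the price sellers receive.
Demand in terms of ps becomes qd = 832 − 2(ps − 18) = 868 - 2ps. Setting this equal to supply: 868 - 2ps = -230 + 7ps, so ps = 122.
Buyers pay pb = 122 − 18 = 104; q' = -230 + 7·122 = 624.
Government outlay = subsidy × quantity = 18 × 624 = 11232.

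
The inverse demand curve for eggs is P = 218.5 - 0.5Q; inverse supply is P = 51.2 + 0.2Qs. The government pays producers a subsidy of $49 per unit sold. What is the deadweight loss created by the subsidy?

Pre-subsidy: 218.5 - 0.5Q = 51.2 + 0.2Q gives Q* = 239 and P* = 99.
With the subsidy, sellers receive Ps = Pb + 49 for each unit, where Pb is the price buyers pay.
On the curves, Pb = 218.5 - 0.5Q and Ps = 51.2 + 0.2Q; the wedge Ps − Pb = 49 gives 51.2 + 0.2Q − (218.5 - 0.5Q) = 49, so Q' = 309.
Then Pb = 218.5 − 0.5·309 = 64 and Ps = 51.2 + 0.2·309 = 113.
The subsidy expands output by 309 − 239 = 70 past the efficient level; on those units the gap between marginal cost and willingness to pay runs from 0 up to 49.
DWL = ½ × 49 × 70 = 1715.

Deadweight loss = $1715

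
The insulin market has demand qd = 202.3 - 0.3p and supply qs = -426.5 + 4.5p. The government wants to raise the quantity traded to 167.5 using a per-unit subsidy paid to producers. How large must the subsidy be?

At q = 167.5, invert demand for the buyer price: pb = (202.3 − 167.5)/0.3 = 116; invert supply for the seller price: ps = (167.5 − (-426.5))/4.5 = 132.
The subsidy must fill the gap: s = ps − pb = 132 − 116 = 16.

Required subsidy s = 16 per unit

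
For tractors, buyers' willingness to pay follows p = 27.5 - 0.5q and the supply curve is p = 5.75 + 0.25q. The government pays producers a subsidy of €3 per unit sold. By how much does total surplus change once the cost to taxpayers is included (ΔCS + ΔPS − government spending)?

Net change in total surplus = -€6

Pre-subsidy: 27.5 - 0.5q = 5.75 + 0.25q gives q* = 29 and p* = 13.
With the subsidy, sellers receive ps = pb + 3 for each unit, where pb is the price buyers pay.
On the curves, pb = 27.5 - 0.5q and ps = 5.75 + 0.25q; the wedge ps − pb = 3 gives 5.75 + 0.25q − (27.5 - 0.5q) = 3, so q' = 33.
Then pb = 27.5 − 0.5·33 = 11 and ps = 5.75 + 0.25·33 = 14.
ΔCS = ½(29 + 33)(13 − 11) = 62; ΔPS = ½(29 + 33)(14 − 13) = 31.
Government spending = 3 × 33 = 99.
Net change = 62 + 31 − 99 = -6. The loss equals the DWL triangle ½·3·4.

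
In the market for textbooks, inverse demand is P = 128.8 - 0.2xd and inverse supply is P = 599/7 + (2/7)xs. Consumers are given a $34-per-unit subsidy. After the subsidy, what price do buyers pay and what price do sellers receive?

Buyers pay $97; sellers receive $131

Pre-subsidy: 128.8 - 0.2x = 599/7 + (2/7)x gives x* = 89 and P* = 111.
With the rebate, buyers effectively pay Pb = Ps − 34, where Ps is the price sellers receive.
On the curves, Pb = 128.8 - 0.2x and Ps = 599/7 + (2/7)x; the wedge Ps − Pb = 34 gives 599/7 + (2/7)x − (128.8 - 0.2x) = 34, so x' = 159.
Then Pb = 128.8 − 0.2·159 = 97 and Ps = 599/7 + (2/7)·159 = 131.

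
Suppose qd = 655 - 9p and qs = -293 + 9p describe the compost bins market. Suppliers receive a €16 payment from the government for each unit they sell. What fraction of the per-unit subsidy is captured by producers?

Pre-subsidy: 655 - 9p = -293 + 9p gives p* = 158/3, q* = 181.
With the subsidy, sellers receive ps = pb + 16 for each unit, where pb is the price buyers pay.
Supply in terms of pb becomes qs = -293 + 9(pb + 16) = -149 + 9pb. Setting this equal to demand: 655 - 9pb = -149 + 9pb, so pb = 134/3.
Sellers receive ps = 134/3 + 16 = 182/3; q' = 655 − 9·(134/3) = 253.
Buyers' price falls by p* − pb = 158/3 − 134/3 = 8; sellers' price rises by ps − p* = 182/3 − 158/3 = 8.
So producers capture 8/16 = 0.5 of each unit of subsidy.

Producer share = 0.5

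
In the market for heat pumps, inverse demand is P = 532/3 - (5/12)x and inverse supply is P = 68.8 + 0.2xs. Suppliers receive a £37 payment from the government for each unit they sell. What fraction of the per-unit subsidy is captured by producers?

Pre-subsidy: 532/3 - (5/12)x = 68.8 + 0.2x gives x* = 176 and P* = 104.
With the subsidy, sellers receive Ps = Pb + 37 for each unit, where Pb is the price buyers pay.
On the curves, Pb = 532/3 - (5/12)x and Ps = 68.8 + 0.2x; the wedge Ps − Pb = 37 gives 68.8 + 0.2x − (532/3 - (5/12)x) = 37, so x' = 236.
Then Pb = 532/3 − (5/12)·236 = 79 and Ps = 68.8 + 0.2·236 = 116.
Buyers' price falls by P* − Pb = 104 − 79 = 25; sellers' price rises by Ps − P* = 116 − 104 = 12.
So producers capture 12/37 = 12/37 of each unit of subsidy.

Producer share = 12/37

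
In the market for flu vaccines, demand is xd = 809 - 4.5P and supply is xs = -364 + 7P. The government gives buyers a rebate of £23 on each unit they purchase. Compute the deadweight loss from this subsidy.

Pre-subsidy: 809 - 4.5P = -364 + 7P gives P* = 102, x* = 350.
With the rebate, buyers effectively pay Pb = Ps − 23, where Ps is the price sellers receive.
Demand in terms of Ps becomes xd = 809 − 4.5(Ps − 23) = 912.5 - 4.5Ps. Setting this equal to supply: 912.5 - 4.5Ps = -364 + 7Ps, so Ps = 111.
Buyers pay Pb = 111 − 23 = 88; x' = -364 + 7·111 = 413.
The subsidy expands output by 413 − 350 = 63 past the efficient level; on those units the gap between marginal cost and willingness to pay runs from 0 up to 23.
DWL = ½ × 23 × 63 = 724.5.

Deadweight loss = £724.5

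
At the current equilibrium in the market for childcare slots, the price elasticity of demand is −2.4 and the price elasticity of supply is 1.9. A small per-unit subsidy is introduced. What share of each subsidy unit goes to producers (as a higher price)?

Producer share = 24/43

For a small subsidy around the equilibrium, the benefit split depends on the relative slopes, which at a point are proportional to the elasticities.
Buyer share = εs/(εs + |εd|) = 1.9/(1.9 + 2.4) = 19/43; seller share = |εd|/(εs + |εd|) = 24/43.
So producers capture 24/43 of the subsidy.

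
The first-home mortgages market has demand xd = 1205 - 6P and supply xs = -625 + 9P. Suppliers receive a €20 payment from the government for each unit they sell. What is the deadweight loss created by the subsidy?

Pre-subsidy: 1205 - 6P = -625 + 9P gives P* = 122, x* = 473.
With the subsidy, sellers receive Ps = Pb + 20 for each unit, where Pb is the price buyers pay.
Supply in terms of Pb becomes xs = -625 + 9(Pb + 20) = -445 + 9Pb. Setting this equal to demand: 1205 - 6Pb = -445 + 9Pb, so Pb = 110.
Sellers receive Ps = 110 + 20 = 130; x' = 1205 − 6·110 = 545.
The subsidy expands output by 545 − 473 = 72 past the efficient level; on those units the gap between marginal cost and willingness to pay runs from 0 up to 20.
DWL = ½ × 20 × 72 = 720.

Deadweight loss = €720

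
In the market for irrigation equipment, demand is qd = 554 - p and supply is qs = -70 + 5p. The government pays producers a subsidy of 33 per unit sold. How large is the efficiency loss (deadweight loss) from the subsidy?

Deadweight loss = 453.75

Pre-subsidy: 554 - p = -70 + 5p gives p* = 104, q* = 450.
With the subsidy, sellers receive ps = pb + 33 for each unit, where pb is the price buyers pay.
Supply in terms of pb becomes qs = -70 + 5(pb + 33) = 95 + 5pb. Setting this equal to demand: 554 - pb = 95 + 5pb, so pb = 76.5.
Sellers receive ps = 76.5 + 33 = 109.5; q' = 554 − 1·76.5 = 477.5.
The subsidy expands output by 477.5 − 450 = 27.5 past the efficient level; on those units the gap between marginal cost and willingness to pay runs from 0 up to 33.
DWL = ½ × 33 × 27.5 = 453.75.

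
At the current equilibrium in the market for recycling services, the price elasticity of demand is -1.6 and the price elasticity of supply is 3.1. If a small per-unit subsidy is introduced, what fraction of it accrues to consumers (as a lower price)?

For a small subsidy around the equilibrium, the benefit split depends on the relative slopes, which at a point are proportional to the elasticities.
Buyer share = εs/(εs + |εd|) = 3.1/(3.1 + 1.6) = 31/47; seller share = |εd|/(εs + |εd|) = 16/47.

Consumer share = 31/47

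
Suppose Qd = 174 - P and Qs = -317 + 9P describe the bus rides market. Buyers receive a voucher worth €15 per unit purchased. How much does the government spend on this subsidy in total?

Pre-subsidy: 174 - P = -317 + 9P gives P* = 49.1, Q* = 124.9.
With the rebate, buyers effectively pay Pb = Ps − 15, where Ps is the price sellers receive.
Demand in terms of Ps becomes Qd = 174 − 1(Ps − 15) = 189 - Ps. Setting this equal to supply: 189 - Ps = -317 + 9Ps, so Ps = 50.6.
Buyers pay Pb = 50.6 − 15 = 35.6; Q' = -317 + 9·50.6 = 138.4.
Government outlay = subsidy × quantity = 15 × 138.4 = 2076.

Government cost = €2076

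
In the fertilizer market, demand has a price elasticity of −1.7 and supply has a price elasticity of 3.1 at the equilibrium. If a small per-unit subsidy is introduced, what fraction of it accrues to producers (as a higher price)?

Producer share = 17/48

For a small subsidy around the equilibrium, the benefit split depends on the relative slopes, which at a point are proportional to the elasticities.
Buyer share = εs/(εs + |εd|) = 3.1/(3.1 + 1.7) = 31/48; seller share = |εd|/(εs + |εd|) = 17/48.
So producers capture 17/48 of the subsidy.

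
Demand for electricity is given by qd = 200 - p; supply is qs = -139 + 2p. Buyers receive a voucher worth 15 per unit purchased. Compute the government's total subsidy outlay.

Government cost = 1455

Pre-subsidy: 200 - p = -139 + 2p gives p* = 113, q* = 87.
With the rebate, buyers effectively pay pb = ps − 15, where ps is the price sellers receive.
Demand in terms of ps becomes qd = 200 − 1(ps − 15) = 215 - ps. Setting this equal to supply: 215 - ps = -139 + 2ps, so ps = 118.
Buyers pay pb = 118 − 15 = 103; q' = -139 + 2·118 = 97.
Government outlay = subsidy × quantity = 15 × 97 = 1455.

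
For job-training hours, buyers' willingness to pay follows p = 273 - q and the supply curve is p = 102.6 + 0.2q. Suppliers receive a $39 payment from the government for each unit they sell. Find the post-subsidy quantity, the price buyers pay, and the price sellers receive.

Pre-subsidy: 273 - q = 102.6 + 0.2q gives q* = 142 and p* = 131.
With the subsidy, sellers receive ps = pb + 39 for each unit, where pb is the price buyers pay.
On the curves, pb = 273 - q and ps = 102.6 + 0.2q; the wedge ps − pb = 39 gives 102.6 + 0.2q − (273 - q) = 39, so q' = 174.5.
Then pb = 273 − 1·174.5 = 98.5 and ps = 102.6 + 0.2·174.5 = 137.5.

q' = 174.5; buyers pay $98.5; sellers receive $137.5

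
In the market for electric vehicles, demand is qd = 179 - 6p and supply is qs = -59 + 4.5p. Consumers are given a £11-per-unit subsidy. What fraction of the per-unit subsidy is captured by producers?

Pre-subsidy: 179 - 6p = -59 + 4.5p gives p* = 68/3, q* = 43.
With the rebate, buyers effectively pay pb = ps − 11, where ps is the price sellers receive.
Demand in terms of ps becomes qd = 179 − 6(ps − 11) = 245 - 6ps. Setting this equal to supply: 245 - 6ps = -59 + 4.5ps, so ps = 608/21.
Buyers pay pb = 608/21 − 11 = 377/21; q' = -59 + 4.5·(608/21) = 499/7.
Buyers' price falls by p* − pb = 68/3 − 377/21 = 33/7; sellers' price rises by ps − p* = 608/21 − 68/3 = 44/7.
So producers capture (44/7)/11 = 4/7 of each unit of subsidy.

Producer share = 4/7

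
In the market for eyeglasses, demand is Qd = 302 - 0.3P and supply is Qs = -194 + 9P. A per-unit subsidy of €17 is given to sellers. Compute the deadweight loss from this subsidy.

Deadweight loss = 2601/62

Pre-subsidy: 302 - 0.3P = -194 + 9P gives P* = 160/3, Q* = 286.
With the subsidy, sellers receive Ps = Pb + 17 for each unit, where Pb is the price buyers pay.
Supply in terms of Pb becomes Qs = -194 + 9(Pb + 17) = -41 + 9Pb. Setting this equal to demand: 302 - 0.3Pb = -41 + 9Pb, so Pb = 3430/93.
Sellers receive Ps = 3430/93 + 17 = 5011/93; Q' = 302 − 0.3·(3430/93) = 9019/31.
The subsidy expands output by 9019/31 − 286 = 153/31 past the efficient level; on those units the gap between marginal cost and willingness to pay runs from 0 up to 17.
DWL = ½ × 17 × 153/31 = 2601/62.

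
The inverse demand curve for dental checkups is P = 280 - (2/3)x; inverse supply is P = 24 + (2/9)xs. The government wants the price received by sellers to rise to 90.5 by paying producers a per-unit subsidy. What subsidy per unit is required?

At a seller price of 90.5, quantity supplied is -108 + 4.5·90.5 = 299.25.
Buyers absorb 299.25 only when they pay Pb = 280 − (2/3)·299.25 = 80.5.
s = Ps − Pb = 90.5 − 80.5 = 10.

Required subsidy s = 10 per unit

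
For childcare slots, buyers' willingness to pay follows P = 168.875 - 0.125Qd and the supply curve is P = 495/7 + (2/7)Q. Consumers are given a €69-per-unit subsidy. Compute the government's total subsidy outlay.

Pre-subsidy: 168.875 - 0.125Q = 495/7 + (2/7)Q gives Q* = 239 and P* = 139.
With the rebate, buyers effectively pay Pb = Ps − 69, where Ps is the price sellers receive.
On the curves, Pb = 168.875 - 0.125Q and Ps = 495/7 + (2/7)Q; the wedge Ps − Pb = 69 gives 495/7 + (2/7)Q − (168.875 - 0.125Q) = 69, so Q' = 407.
Then Pb = 168.875 − 0.125·407 = 118 and Ps = 495/7 + (2/7)·407 = 187.
Government outlay = subsidy × quantity = 69 × 407 = 28083.

Government cost = €28083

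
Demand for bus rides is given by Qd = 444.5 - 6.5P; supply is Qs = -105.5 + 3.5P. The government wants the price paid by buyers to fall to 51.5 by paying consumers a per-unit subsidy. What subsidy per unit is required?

Required subsidy s = 10 per unit

At a buyer price of 51.5, quantity demanded is 444.5 − 6.5·51.5 = 109.75.
Sellers supply 109.75 only when they receive Ps with -105.5 + 3.5·Ps = 109.75, i.e. Ps = 61.5.
s = Ps − Pb = 61.5 − 51.5 = 10.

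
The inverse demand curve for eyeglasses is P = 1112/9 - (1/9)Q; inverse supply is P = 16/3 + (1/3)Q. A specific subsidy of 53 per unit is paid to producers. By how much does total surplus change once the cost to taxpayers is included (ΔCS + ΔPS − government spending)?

Pre-subsidy: 1112/9 - (1/9)Q = 16/3 + (1/3)Q gives Q* = 266 and P* = 94.
With the subsidy, sellers receive Ps = Pb + 53 for each unit, where Pb is the price buyers pay.
On the curves, Pb = 1112/9 - (1/9)Q and Ps = 16/3 + (1/3)Q; the wedge Ps − Pb = 53 gives 16/3 + (1/3)Q − (1112/9 - (1/9)Q) = 53, so Q' = 385.25.
Then Pb = 1112/9 − (1/9)·385.25 = 80.75 and Ps = 16/3 + (1/3)·385.25 = 133.75.
ΔCS = ½(266 + 385.25)(94 − 80.75) = 4314.53125; ΔPS = ½(266 + 385.25)(133.75 − 94) = 12943.59375.
Government spending = 53 × 385.25 = 20418.25.
Net change = 4314.53125 + 12943.59375 − 20418.25 = -3160.125. The loss equals the DWL triangle ½·53·119.25.

Net change in total surplus = -3160.125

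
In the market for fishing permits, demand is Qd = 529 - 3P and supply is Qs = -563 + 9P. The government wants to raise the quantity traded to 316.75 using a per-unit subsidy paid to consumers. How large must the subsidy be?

Required subsidy s = 27 per unit

At Q = 316.75, invert demand for the buyer price: Pb = (529 − 316.75)/3 = 70.75; invert supply for the seller price: Ps = (316.75 − (-563))/9 = 97.75.
The subsidy must fill the gap: s = Ps − Pb = 97.75 − 70.75 = 27.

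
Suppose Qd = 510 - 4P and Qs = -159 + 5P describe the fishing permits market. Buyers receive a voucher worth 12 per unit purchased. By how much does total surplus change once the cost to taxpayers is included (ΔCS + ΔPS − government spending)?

Pre-subsidy: 510 - 4P = -159 + 5P gives P* = 223/3, Q* = 638/3.
With the rebate, buyers effectively pay Pb = Ps − 12, where Ps is the price sellers receive.
Demand in terms of Ps becomes Qd = 510 − 4(Ps − 12) = 558 - 4Ps. Setting this equal to supply: 558 - 4Ps = -159 + 5Ps, so Ps = 239/3.
Buyers pay Pb = 239/3 − 12 = 203/3; Q' = -159 + 5·(239/3) = 718/3.
ΔCS = ½(638/3 + 718/3)(223/3 − 203/3) = 4520/3; ΔPS = ½(638/3 + 718/3)(239/3 − 223/3) = 3616/3.
Government spending = 12 × 718/3 = 2872.
Net change = 4520/3 + 3616/3 − 2872 = -160. The loss equals the DWL triangle ½·12·80/3.

Net change in total surplus = -160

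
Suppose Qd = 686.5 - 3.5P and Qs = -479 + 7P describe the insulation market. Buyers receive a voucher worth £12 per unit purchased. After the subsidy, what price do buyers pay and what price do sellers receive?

Buyers pay £103; sellers receive £115

Pre-subsidy: 686.5 - 3.5P = -479 + 7P gives P* = 111, Q* = 298.
With the rebate, buyers effectively pay Pb = Ps − 12, where Ps is the price sellers receive.
Demand in terms of Ps becomes Qd = 686.5 − 3.5(Ps − 12) = 728.5 - 3.5Ps. Setting this equal to supply: 728.5 - 3.5Ps = -479 + 7Ps, so Ps = 115.
Buyers pay Pb = 115 − 12 = 103; Q' = -479 + 7·115 = 326.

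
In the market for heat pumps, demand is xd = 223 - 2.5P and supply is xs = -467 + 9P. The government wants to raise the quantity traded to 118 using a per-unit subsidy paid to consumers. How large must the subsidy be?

At x = 118, invert demand for the buyer price: Pb = (223 − 118)/2.5 = 42; invert supply for the seller price: Ps = (118 − (-467))/9 = 65.
The subsidy must fill the gap: s = Ps − Pb = 65 − 42 = 23.

Required subsidy s = 23 per unit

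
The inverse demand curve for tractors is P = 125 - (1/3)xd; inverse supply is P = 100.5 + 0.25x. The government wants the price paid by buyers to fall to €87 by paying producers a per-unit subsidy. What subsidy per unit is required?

At a buyer price of 87, quantity demanded is 375 − 3·87 = 114.
Sellers supply 114 only when they receive Ps = 100.5 + 0.25·114 = 129.
s = Ps − Pb = 129 − 87 = 42.

Required subsidy s = €42 per unit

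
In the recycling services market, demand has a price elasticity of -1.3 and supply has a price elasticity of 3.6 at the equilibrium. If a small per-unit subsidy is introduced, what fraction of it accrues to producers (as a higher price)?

For a small subsidy around the equilibrium, the benefit split depends on the relative slopes, which at a point are proportional to the elasticities.
Buyer share = εs/(εs + |εd|) = 3.6/(3.6 + 1.3) = 36/49; seller share = |εd|/(εs + |εd|) = 13/49.
So producers capture 13/49 of the subsidy.

Producer share = 13/49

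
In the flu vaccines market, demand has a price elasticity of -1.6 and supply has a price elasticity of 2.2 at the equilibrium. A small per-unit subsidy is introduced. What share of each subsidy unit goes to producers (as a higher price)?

For a small subsidy around the equilibrium, the benefit split depends on the relative slopes, which at a point are proportional to the elasticities.
Buyer share = εs/(εs + |εd|) = 2.2/(2.2 + 1.6) = 11/19; seller share = |εd|/(εs + |εd|) = 8/19.
So producers capture 8/19 of the subsidy.

Producer share = 8/19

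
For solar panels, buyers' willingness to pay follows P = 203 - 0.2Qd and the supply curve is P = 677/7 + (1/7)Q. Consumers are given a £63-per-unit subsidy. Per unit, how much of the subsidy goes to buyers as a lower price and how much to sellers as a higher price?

Buyers gain £36.75 per unit; sellers gain £26.25 per unit

Pre-subsidy: 203 - 0.2Q = 677/7 + (1/7)Q gives Q* = 310 and P* = 141.
With the rebate, buyers effectively pay Pb = Ps − 63, where Ps is the price sellers receive.
On the curves, Pb = 203 - 0.2Q and Ps = 677/7 + (1/7)Q; the wedge Ps − Pb = 63 gives 677/7 + (1/7)Q − (203 - 0.2Q) = 63, so Q' = 493.75.
Then Pb = 203 − 0.2·493.75 = 104.25 and Ps = 677/7 + (1/7)·493.75 = 167.25.
Buyers' price falls by P* − Pb = 141 − 104.25 = 36.75; sellers' price rises by Ps − P* = 167.25 − 141 = 26.25.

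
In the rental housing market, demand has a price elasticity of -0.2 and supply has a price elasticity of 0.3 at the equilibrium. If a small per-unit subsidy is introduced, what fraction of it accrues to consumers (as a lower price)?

For a small subsidy around the equilibrium, the benefit split depends on the relative slopes, which at a point are proportional to the elasticities.
Buyer share = εs/(εs + |εd|) = 0.3/(0.3 + 0.2) = 0.6; seller share = |εd|/(εs + |εd|) = 0.4.

Consumer share = 0.6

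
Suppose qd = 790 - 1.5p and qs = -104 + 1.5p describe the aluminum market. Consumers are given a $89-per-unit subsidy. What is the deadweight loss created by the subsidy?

Pre-subsidy: 790 - 1.5p = -104 + 1.5p gives p* = 298, q* = 343.
With the rebate, buyers effectively pay pb = ps − 89, where ps is the price sellers receive.
Demand in terms of ps becomes qd = 790 − 1.5(ps − 89) = 923.5 - 1.5ps. Setting this equal to supply: 923.5 - 1.5ps = -104 + 1.5ps, so ps = 342.5.
Buyers pay pb = 342.5 − 89 = 253.5; q' = -104 + 1.5·342.5 = 409.75.
The subsidy expands output by 409.75 − 343 = 66.75 past the efficient level; on those units the gap between marginal cost and willingness to pay runs from 0 up to 89.
DWL = ½ × 89 × 66.75 = 2970.375.

Deadweight loss = $2970.375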